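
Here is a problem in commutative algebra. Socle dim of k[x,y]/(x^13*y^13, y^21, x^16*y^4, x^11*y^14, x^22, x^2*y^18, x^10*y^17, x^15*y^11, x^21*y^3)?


Socle = ann(m) = span of standard monomials u with x*u, y*u in I (staircase corners).
Minimal generators: x^22, x^21*y^3, x^16*y^4, x^15*y^11, x^13*y^13, x^11*y^14, x^10*y^17, x^2*y^18, y^21
Corners: xy^20, x^9y^17, x^10y^16, x^12y^13, x^14y^12, x^15y^10, x^20y^3, x^21y^2
Socle dim=8


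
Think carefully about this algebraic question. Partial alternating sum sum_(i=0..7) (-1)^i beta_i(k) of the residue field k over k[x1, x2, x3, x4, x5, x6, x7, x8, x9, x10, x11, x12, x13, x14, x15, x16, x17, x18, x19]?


Koszul resolution: beta_i(k)=C(n,i), n=19
sum_(i=0..p) (-1)^i C(n,i) = (-1)^p C(n-1,p)
(-1)^7*C(18,7) = (-1)^7*31824 = -31824


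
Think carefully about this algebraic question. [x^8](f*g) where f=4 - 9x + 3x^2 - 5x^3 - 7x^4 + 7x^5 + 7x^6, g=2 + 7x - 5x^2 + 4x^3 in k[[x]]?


[x^8] = sum a_i*b_j, i+j=8
  7*4=28
  7*-5=-35
Sum=-7


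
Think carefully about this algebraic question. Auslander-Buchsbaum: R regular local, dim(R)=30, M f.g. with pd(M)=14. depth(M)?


pd+depth=depth(R)=30
depth=30-14=16


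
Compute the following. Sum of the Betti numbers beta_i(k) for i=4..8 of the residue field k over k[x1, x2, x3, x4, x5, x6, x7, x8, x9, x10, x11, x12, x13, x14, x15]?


Koszul resolution: beta_i(k)=C(n,i), n=15
C(15,4)=1365, C(15,5)=3003, C(15,6)=5005, C(15,7)=6435, C(15,8)=6435
Sum=22243


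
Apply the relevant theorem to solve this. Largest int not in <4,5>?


gcd(4,5)=1 => F=ab-a-b=4*5-4-5=20-9=11


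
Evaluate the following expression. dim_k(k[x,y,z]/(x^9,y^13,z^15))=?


Basis: x^iy^jz^k, i<9,j<13,k<15
9*13*15=1755


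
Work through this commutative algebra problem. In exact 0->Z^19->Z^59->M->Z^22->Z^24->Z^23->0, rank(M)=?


Alt sum=0:
(-1)^0*19 + (-1)^1*59 + (-1)^2*? + (-1)^3*22 + (-1)^4*24 + (-1)^5*23=0
rank(M)=61


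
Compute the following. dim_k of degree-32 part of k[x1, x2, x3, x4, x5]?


C(d+n-1,n-1)=C(36,4)=58905


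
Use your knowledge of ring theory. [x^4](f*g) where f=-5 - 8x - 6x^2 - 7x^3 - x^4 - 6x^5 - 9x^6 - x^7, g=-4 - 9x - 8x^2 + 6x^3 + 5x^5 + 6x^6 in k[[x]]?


[x^4] = sum a_i*b_j, i+j=4
  -8*6=-48
  -6*-8=48
  -7*-9=63
  -1*-4=4
Sum=67


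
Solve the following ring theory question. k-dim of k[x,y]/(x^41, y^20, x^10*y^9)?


k[x,y]/I, I = (x^41, y^20, x^10*y^9)
Rect: 41x20=820. Corner: (41-10)x(20-9)=341.
dim = 820-341 = 479


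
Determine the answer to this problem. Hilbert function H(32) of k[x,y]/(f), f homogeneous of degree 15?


H(t)=d for t>=d-1.
d=15, t=32
H(32)=15


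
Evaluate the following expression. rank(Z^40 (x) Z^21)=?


rank(M(x)N) = rank(M)*rank(N)
40*21 = 840


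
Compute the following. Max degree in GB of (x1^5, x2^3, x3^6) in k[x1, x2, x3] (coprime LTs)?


Pure powers, coprime LTs => already GB.
Degrees: 5, 3, 6
Max=6


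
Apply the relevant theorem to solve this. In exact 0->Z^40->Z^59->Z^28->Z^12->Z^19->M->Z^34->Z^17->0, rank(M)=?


Alt sum=0:
(-1)^0*40 + (-1)^1*59 + (-1)^2*28 + (-1)^3*12 + (-1)^4*19 + (-1)^5*? + (-1)^6*34 + (-1)^7*17=0
rank(M)=33


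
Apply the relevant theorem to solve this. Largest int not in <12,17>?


gcd(12,17)=1 => F=ab-a-b=12*17-12-17=204-29=175


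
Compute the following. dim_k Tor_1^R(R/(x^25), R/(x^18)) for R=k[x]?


Tor_1(R/I,R/J)=(I cap J)/IJ=(x^25)/(x^43)
dim=43-25=min(25,18)=18


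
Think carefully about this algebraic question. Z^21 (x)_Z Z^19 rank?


rank(M(x)N) = rank(M)*rank(N)
21*19 = 399


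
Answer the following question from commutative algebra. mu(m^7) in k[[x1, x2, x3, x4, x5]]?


C(n+d-1,d)=C(11,7)=330


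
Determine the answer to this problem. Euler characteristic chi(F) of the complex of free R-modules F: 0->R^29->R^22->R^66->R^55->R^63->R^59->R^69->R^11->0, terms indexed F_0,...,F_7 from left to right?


chi = sum (-1)^i * rank:
(-1)^0*29=29
(-1)^1*22=-22
(-1)^2*66=66
(-1)^3*55=-55
(-1)^4*63=63
(-1)^5*59=-59
(-1)^6*69=69
(-1)^7*11=-11
chi=80


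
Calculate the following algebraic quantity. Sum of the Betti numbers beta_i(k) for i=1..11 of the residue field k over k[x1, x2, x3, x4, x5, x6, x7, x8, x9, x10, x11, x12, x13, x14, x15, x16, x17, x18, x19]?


Koszul resolution: beta_i(k)=C(n,i), n=19
C(19,1)=19, C(19,2)=171, C(19,3)=969, C(19,4)=3876, C(19,5)=11628, C(19,6)=27132, C(19,7)=50388, C(19,8)=75582, C(19,9)=92378, C(19,10)=92378, C(19,11)=75582
Sum=430103


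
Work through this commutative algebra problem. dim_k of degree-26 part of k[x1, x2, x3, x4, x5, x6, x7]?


C(d+n-1,n-1)=C(32,6)=906192


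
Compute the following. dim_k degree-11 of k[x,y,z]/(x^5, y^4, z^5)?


Need i<5, j<4, k<5 with i+j+k=11.
For each i, j ranges over max(0,11-i-4)..min(3,11-i):
  i=0: j in [7,3] -> 0
  i=1: j in [6,3] -> 0
  i=2: j in [5,3] -> 0
  i=3: j in [4,3] -> 0
  i=4: j in [3,3] -> 1
H(11) = 0+0+0+0+1 = 1


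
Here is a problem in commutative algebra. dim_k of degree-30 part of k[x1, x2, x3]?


C(d+n-1,n-1)=C(32,2)=496


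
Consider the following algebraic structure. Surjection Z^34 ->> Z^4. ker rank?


rank(ker) = 34-4 = 30


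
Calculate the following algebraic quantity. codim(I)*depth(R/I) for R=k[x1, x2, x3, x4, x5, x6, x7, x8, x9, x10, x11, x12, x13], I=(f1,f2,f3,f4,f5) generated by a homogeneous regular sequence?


codim=5, depth=dim(R/I)=13-5=8
Product=5*8=40


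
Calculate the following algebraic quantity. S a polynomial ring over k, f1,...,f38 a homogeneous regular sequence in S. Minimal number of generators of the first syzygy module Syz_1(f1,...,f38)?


Regular sequence => Koszul complex is the minimal free resolution.
Syz_1 minimally generated by Koszul relations f_i*e_j - f_j*e_i (i<j): mu(Syz_1) = beta_2 = C(m,2) = m(m-1)/2
m=38
38*37/2 = 703


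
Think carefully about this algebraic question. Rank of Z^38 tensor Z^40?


rank(M(x)N) = rank(M)*rank(N)
38*40 = 1520


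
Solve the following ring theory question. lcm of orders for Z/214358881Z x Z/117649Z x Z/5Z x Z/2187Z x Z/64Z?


Exponent = lcm of the cyclic orders; pairwise coprime => product.
11^8*7^6*5^1*3^7*2^6=214358881*117649*5*2187*64=17649340536259776960


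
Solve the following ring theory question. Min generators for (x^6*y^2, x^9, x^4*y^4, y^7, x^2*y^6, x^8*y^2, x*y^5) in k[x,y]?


Remove redundant (divisible by others).
x^2*y^6 redundant.
x^8*y^2 redundant.
Min: x^9, x^6*y^2, x^4*y^4, x*y^5, y^7
Count=5


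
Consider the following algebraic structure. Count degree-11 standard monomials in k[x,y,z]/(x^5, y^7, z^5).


Need i<5, j<7, k<5 with i+j+k=11.
For each i, j ranges over max(0,11-i-4)..min(6,11-i):
  i=0: j in [7,6] -> 0
  i=1: j in [6,6] -> 1
  i=2: j in [5,6] -> 2
  i=3: j in [4,6] -> 3
  i=4: j in [3,6] -> 4
H(11) = 0+1+2+3+4 = 10


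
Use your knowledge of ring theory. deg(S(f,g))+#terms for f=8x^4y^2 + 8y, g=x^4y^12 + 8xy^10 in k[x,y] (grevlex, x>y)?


LT(f)=8x^4y^2, LT(g)=x^4y^12
lcm(LM)=x^4y^12
S(f,g) (scaled by 8 to clear denominators) = y^10*f - 8*g = -64xy^10 + 8y^11
2 terms, deg 11.
11+2=13


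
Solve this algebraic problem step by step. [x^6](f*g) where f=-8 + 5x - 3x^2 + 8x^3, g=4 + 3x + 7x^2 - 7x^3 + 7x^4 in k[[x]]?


[x^6] = sum a_i*b_j, i+j=6
  -3*7=-21
  8*-7=-56
Sum=-77


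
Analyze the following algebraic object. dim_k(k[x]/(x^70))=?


Basis: 1,x,...,x^69
dim=70


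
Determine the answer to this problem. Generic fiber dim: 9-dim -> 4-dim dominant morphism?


dim(fiber)=dim(X)-dim(Y)=9-4=5


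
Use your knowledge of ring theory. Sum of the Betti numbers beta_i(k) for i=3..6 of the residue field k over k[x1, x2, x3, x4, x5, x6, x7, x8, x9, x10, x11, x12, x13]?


Koszul resolution: beta_i(k)=C(n,i), n=13
C(13,3)=286, C(13,4)=715, C(13,5)=1287, C(13,6)=1716
Sum=4004


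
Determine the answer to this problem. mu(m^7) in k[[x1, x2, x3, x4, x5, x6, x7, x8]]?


C(n+d-1,d)=C(14,7)=3432


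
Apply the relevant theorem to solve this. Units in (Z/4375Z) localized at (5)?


Local ring = Z/625Z.
phi(625) = 5^3*(5-1) = 500


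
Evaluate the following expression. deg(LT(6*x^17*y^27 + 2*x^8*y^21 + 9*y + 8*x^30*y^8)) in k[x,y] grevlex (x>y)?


LT: 6*x^17*y^27
deg_x=17, deg_y=27
Total=17+27=44


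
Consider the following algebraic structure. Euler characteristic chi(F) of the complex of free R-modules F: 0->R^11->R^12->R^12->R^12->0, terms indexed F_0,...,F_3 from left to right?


chi = sum (-1)^i * rank:
(-1)^0*11=11
(-1)^1*12=-12
(-1)^2*12=12
(-1)^3*12=-12
chi=-1


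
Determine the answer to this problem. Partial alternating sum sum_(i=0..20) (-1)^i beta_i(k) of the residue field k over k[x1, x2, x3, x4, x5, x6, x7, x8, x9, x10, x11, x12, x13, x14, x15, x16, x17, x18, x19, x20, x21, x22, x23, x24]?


Koszul resolution: beta_i(k)=C(n,i), n=24
sum_(i=0..p) (-1)^i C(n,i) = (-1)^p C(n-1,p)
(-1)^20*C(23,20) = (-1)^20*1771 = 1771


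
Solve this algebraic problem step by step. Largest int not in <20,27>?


gcd(20,27)=1 => F=ab-a-b=20*27-20-27=540-47=493


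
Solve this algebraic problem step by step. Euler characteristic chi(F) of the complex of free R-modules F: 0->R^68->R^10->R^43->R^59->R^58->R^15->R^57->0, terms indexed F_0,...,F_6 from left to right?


chi = sum (-1)^i * rank:
(-1)^0*68=68
(-1)^1*10=-10
(-1)^2*43=43
(-1)^3*59=-59
(-1)^4*58=58
(-1)^5*15=-15
(-1)^6*57=57
chi=142


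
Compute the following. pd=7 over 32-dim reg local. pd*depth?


pd+depth=32
depth=32-7=25
pd*depth=7*25=175


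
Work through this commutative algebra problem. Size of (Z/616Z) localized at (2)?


2-primary part: 616=2^3*77
Size=2^3=8


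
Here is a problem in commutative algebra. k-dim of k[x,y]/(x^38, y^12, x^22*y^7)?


k[x,y]/I, I = (x^38, y^12, x^22*y^7)
Rect: 38x12=456. Corner: (38-22)x(12-7)=80.
dim = 456-80 = 376


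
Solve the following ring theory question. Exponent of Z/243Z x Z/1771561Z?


Exponent = lcm of the cyclic orders; pairwise coprime => product.
3^5*11^6=243*1771561=430489323


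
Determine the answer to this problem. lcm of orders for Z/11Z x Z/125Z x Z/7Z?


Exponent = lcm of the cyclic orders; pairwise coprime => product.
11^1*5^3*7^1=11*125*7=9625


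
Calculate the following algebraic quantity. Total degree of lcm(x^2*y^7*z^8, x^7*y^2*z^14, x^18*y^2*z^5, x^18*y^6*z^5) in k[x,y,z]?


lcm = componentwise max:
x: max(2,7,18,18)=18
y: max(7,2,2,6)=7
z: max(8,14,5,5)=14
Total=18+7+14=39


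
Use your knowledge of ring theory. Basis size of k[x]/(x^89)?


Basis: 1,x,...,x^88
dim=89


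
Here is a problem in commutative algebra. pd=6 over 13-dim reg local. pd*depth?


pd+depth=13
depth=13-6=7
pd*depth=6*7=42


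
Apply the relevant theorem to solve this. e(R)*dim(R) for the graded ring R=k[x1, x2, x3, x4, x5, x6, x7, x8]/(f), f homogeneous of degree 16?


e(R)=deg(f)=16, dim(R)=8-1=7
e*dim=16*7=112


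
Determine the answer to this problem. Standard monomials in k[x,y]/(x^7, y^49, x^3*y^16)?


k[x,y]/I, I = (x^7, y^49, x^3*y^16)
Rect: 7x49=343. Corner: (7-3)x(49-16)=132.
dim = 343-132 = 211


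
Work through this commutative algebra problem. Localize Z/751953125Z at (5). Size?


5-primary part: 751953125=5^10*77
Size=5^10=9765625


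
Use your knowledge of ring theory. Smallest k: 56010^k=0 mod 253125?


56010^k mod 253125:
k=1: 56010
k=2: 141975
k=3: 97875
k=4: 50625
k=5: 0
First zero at k = 5


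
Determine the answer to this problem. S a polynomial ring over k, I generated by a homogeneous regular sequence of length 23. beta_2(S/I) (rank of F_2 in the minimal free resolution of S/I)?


Regular sequence => Koszul complex is the minimal free resolution.
Syz_1 minimally generated by Koszul relations f_i*e_j - f_j*e_i (i<j): mu(Syz_1) = beta_2 = C(m,2) = m(m-1)/2
m=23
23*22/2 = 253


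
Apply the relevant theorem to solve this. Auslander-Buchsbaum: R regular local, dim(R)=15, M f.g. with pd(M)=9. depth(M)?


pd+depth=depth(R)=15
depth=15-9=6


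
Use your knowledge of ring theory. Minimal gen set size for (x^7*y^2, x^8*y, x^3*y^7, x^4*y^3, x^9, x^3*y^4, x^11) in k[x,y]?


Remove redundant (divisible by others).
x^11 redundant.
x^3*y^7 redundant.
Min: x^9, x^8*y, x^7*y^2, x^4*y^3, x^3*y^4
Count=5


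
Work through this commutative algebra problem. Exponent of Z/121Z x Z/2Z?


Exponent = lcm of the cyclic orders; pairwise coprime => product.
11^2*2^1=121*2=242


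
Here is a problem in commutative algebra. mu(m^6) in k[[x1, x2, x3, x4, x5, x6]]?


C(n+d-1,d)=C(11,6)=462


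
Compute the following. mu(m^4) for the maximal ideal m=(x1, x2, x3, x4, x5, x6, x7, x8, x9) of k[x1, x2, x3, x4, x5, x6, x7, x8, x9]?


Graded Nakayama: mu(m^d) = dim_k (m^d/m^(d+1)) = #degree-4 monomials in 9 vars
C(n+d-1,d)=C(12,4)=495


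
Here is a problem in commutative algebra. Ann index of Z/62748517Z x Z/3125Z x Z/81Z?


Exponent = lcm of the cyclic orders; pairwise coprime => product.
13^7*5^5*3^4=62748517*3125*81=15883218365625


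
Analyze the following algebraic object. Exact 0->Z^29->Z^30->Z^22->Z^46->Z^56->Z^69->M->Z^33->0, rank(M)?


Alt sum=0:
(-1)^0*29 + (-1)^1*30 + (-1)^2*22 + (-1)^3*46 + (-1)^4*56 + (-1)^5*69 + (-1)^6*? + (-1)^7*33=0
rank(M)=71


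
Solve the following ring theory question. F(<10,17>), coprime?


gcd(10,17)=1 => F=ab-a-b=10*17-10-17=170-27=143


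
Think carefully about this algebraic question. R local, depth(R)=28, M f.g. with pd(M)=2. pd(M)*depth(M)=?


pd+depth=28
depth=28-2=26
pd*depth=2*26=52


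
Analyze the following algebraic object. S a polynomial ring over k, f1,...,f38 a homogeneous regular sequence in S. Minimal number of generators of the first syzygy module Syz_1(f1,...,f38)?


Regular sequence => Koszul complex is the minimal free resolution.
Syz_1 minimally generated by Koszul relations f_i*e_j - f_j*e_i (i<j): mu(Syz_1) = beta_2 = C(m,2) = m(m-1)/2
m=38
38*37/2 = 703


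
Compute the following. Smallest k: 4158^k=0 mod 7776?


4158^k mod 7776:
k=1: 4158
k=2: 2916
k=3: 1944
k=4: 3888
k=5: 0
First zero at k = 5


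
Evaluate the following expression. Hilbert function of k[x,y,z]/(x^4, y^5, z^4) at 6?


Need i<4, j<5, k<4 with i+j+k=6.
For each i, j ranges over max(0,6-i-3)..min(4,6-i):
  i=0: j in [3,4] -> 2
  i=1: j in [2,4] -> 3
  i=2: j in [1,4] -> 4
  i=3: j in [0,3] -> 4
H(6) = 2+3+4+4 = 13


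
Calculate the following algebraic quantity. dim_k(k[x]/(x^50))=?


Basis: 1,x,...,x^49
dim=50


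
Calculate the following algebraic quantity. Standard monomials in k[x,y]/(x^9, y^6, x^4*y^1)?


k[x,y]/I, I = (x^9, y^6, x^4*y^1)
Rect: 9x6=54. Corner: (9-4)x(6-1)=25.
dim = 54-25 = 29


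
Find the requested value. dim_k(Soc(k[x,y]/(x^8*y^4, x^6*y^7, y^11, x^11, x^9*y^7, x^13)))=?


Socle = ann(m) = span of standard monomials u with x*u, y*u in I (staircase corners).
Redundant generators: x^9*y^7, x^13
Minimal generators: x^11, x^8*y^4, x^6*y^7, y^11
Corners: x^5y^10, x^7y^6, x^10y^3
Socle dim=3


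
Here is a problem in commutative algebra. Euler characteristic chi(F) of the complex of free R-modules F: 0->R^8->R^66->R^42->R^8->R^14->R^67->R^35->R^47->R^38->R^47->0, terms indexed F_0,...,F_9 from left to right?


chi = sum (-1)^i * rank:
(-1)^0*8=8
(-1)^1*66=-66
(-1)^2*42=42
(-1)^3*8=-8
(-1)^4*14=14
(-1)^5*67=-67
(-1)^6*35=35
(-1)^7*47=-47
(-1)^8*38=38
(-1)^9*47=-47
chi=-98


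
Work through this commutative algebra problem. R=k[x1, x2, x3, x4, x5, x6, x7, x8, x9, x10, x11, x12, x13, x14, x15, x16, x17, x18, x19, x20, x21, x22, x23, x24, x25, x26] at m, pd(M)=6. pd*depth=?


pd+depth=26
depth=26-6=20
pd*depth=6*20=120


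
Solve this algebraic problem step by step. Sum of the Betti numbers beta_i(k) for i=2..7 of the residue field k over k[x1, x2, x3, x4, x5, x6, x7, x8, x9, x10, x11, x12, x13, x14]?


Koszul resolution: beta_i(k)=C(n,i), n=14
C(14,2)=91, C(14,3)=364, C(14,4)=1001, C(14,5)=2002, C(14,6)=3003, C(14,7)=3432
Sum=9893


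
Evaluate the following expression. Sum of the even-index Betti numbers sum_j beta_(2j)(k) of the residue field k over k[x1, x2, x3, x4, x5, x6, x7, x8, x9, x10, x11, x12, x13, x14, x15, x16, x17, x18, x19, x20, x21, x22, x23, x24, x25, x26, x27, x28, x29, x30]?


Koszul resolution: beta_i(k)=C(n,i), n=30
sum_even C(30,i) = 2^(n-1) = 2^29 = 536870912


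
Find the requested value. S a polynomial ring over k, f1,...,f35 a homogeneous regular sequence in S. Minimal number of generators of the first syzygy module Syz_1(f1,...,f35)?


Regular sequence => Koszul complex is the minimal free resolution.
Syz_1 minimally generated by Koszul relations f_i*e_j - f_j*e_i (i<j): mu(Syz_1) = beta_2 = C(m,2) = m(m-1)/2
m=35
35*34/2 = 595


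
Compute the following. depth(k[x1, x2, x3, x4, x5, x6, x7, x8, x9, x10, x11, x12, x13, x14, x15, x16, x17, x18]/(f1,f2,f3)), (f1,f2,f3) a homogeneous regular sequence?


depth(R)=18
depth(R/I)=18-3=15


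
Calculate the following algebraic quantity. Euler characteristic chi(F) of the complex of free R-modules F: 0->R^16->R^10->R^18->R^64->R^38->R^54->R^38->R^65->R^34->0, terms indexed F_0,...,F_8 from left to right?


chi = sum (-1)^i * rank:
(-1)^0*16=16
(-1)^1*10=-10
(-1)^2*18=18
(-1)^3*64=-64
(-1)^4*38=38
(-1)^5*54=-54
(-1)^6*38=38
(-1)^7*65=-65
(-1)^8*34=34
chi=-49


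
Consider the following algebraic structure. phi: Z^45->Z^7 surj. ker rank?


rank(ker) = 45-7 = 38


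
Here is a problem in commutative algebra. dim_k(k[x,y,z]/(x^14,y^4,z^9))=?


Basis: x^iy^jz^k, i<14,j<4,k<9
14*4*9=504


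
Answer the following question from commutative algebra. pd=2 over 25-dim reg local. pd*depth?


pd+depth=25
depth=25-2=23
pd*depth=2*23=46


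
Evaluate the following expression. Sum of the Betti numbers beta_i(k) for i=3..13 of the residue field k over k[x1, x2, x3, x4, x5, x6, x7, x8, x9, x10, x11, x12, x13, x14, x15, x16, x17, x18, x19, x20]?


Koszul resolution: beta_i(k)=C(n,i), n=20
C(20,3)=1140, C(20,4)=4845, C(20,5)=15504, C(20,6)=38760, C(20,7)=77520, C(20,8)=125970, C(20,9)=167960, C(20,10)=184756, C(20,11)=167960, C(20,12)=125970, C(20,13)=77520
Sum=987905


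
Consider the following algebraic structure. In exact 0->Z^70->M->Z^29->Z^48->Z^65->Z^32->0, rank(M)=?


Alt sum=0:
(-1)^0*70 + (-1)^1*? + (-1)^2*29 + (-1)^3*48 + (-1)^4*65 + (-1)^5*32=0
rank(M)=84


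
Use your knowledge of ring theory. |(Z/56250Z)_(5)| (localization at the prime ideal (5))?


5-primary part: 56250=5^5*18
Size=5^5=3125


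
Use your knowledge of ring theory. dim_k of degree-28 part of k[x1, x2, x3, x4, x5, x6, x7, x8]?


C(d+n-1,n-1)=C(35,7)=6724520


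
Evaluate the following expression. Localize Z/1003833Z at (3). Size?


3-primary part: 1003833=3^10*17
Size=3^10=59049


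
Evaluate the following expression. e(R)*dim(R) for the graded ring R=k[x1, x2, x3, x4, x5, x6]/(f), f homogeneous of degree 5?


e(R)=deg(f)=5, dim(R)=6-1=5
e*dim=5*5=25


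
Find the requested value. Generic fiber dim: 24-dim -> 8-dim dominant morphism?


dim(fiber)=dim(X)-dim(Y)=24-8=16


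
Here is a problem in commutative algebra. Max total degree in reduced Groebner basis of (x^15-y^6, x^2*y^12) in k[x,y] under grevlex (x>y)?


LT(f1)=x^15, LT(f2)=x^2y^12, lcm=x^15y^12
S(f1,f2) = y^12*f1 - x^13*f2 = -y^18
Reduced GB = {f1, f2, y^18}; degrees 15, 14, 18
Max = 18


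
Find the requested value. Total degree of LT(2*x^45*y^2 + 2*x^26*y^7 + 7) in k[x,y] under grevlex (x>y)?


LT: 2*x^45*y^2
deg_x=45, deg_y=2
Total=45+2=47


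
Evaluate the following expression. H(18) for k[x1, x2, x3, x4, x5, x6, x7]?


C(d+n-1,n-1)=C(24,6)=134596


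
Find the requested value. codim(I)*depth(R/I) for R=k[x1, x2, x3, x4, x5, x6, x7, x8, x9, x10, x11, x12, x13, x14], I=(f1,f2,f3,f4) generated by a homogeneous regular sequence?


codim=4, depth=dim(R/I)=14-4=10
Product=4*10=40


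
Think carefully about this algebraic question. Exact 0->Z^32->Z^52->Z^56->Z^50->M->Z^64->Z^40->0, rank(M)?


Alt sum=0:
(-1)^0*32 + (-1)^1*52 + (-1)^2*56 + (-1)^3*50 + (-1)^4*? + (-1)^5*64 + (-1)^6*40=0
rank(M)=38


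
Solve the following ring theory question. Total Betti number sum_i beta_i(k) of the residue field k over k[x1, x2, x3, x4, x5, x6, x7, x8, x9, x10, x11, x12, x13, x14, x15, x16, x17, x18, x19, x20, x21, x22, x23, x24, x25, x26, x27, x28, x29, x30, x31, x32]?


Koszul resolution: beta_i(k)=C(n,i), n=32
sum_i C(32,i) = 2^32 = 4294967296


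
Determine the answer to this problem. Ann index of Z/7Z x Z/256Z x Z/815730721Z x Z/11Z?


Exponent = lcm of the cyclic orders; pairwise coprime => product.
7^1*2^8*13^8*11^1=7*256*815730721*11=16079683972352


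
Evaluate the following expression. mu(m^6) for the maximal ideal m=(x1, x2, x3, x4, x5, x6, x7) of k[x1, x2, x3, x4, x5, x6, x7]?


Graded Nakayama: mu(m^d) = dim_k (m^d/m^(d+1)) = #degree-6 monomials in 7 vars
C(n+d-1,d)=C(12,6)=924


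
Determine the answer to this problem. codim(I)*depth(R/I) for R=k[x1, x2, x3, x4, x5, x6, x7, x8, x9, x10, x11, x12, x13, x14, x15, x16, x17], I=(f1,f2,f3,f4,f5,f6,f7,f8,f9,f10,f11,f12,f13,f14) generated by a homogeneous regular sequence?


codim=14, depth=dim(R/I)=17-14=3
Product=14*3=42


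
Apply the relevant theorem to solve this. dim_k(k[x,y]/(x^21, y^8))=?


Basis: x^i*y^j, i<21, j<8
21*8=168


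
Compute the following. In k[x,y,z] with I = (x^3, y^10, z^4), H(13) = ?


Need i<3, j<10, k<4 with i+j+k=13.
For each i, j ranges over max(0,13-i-3)..min(9,13-i):
  i=0: j in [10,9] -> 0
  i=1: j in [9,9] -> 1
  i=2: j in [8,9] -> 2
H(13) = 0+1+2 = 3


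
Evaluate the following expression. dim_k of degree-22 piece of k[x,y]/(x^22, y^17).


k[x,y], I = (x^22, y^17), d = 22
Need i < 22 and d-i < 17.
Range: 6 <= i <= 21.
H(22) = 16


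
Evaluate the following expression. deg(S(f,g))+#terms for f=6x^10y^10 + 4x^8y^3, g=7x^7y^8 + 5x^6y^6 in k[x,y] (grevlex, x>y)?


LT(f)=6x^10y^10, LT(g)=7x^7y^8
lcm(LM)=x^10y^10
S(f,g) (scaled by 42 to clear denominators) = 7*f - 6x^3y^2*g = -30x^9y^8 + 28x^8y^3
2 terms, deg 17.
17+2=19


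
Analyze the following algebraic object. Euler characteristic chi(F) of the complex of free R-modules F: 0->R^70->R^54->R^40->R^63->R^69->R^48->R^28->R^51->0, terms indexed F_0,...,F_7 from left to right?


chi = sum (-1)^i * rank:
(-1)^0*70=70
(-1)^1*54=-54
(-1)^2*40=40
(-1)^3*63=-63
(-1)^4*69=69
(-1)^5*48=-48
(-1)^6*28=28
(-1)^7*51=-51
chi=-9


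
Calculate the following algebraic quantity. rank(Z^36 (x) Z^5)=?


rank(M(x)N) = rank(M)*rank(N)
36*5 = 180


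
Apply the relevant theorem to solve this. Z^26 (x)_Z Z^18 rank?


rank(M(x)N) = rank(M)*rank(N)
26*18 = 468


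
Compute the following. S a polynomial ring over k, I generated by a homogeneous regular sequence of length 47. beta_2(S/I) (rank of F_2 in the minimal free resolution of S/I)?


Regular sequence => Koszul complex is the minimal free resolution.
Syz_1 minimally generated by Koszul relations f_i*e_j - f_j*e_i (i<j): mu(Syz_1) = beta_2 = C(m,2) = m(m-1)/2
m=47
47*46/2 = 1081


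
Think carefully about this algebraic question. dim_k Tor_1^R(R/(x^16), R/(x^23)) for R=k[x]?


Tor_1(R/I,R/J)=(I cap J)/IJ=(x^23)/(x^39)
dim=39-23=min(16,23)=16


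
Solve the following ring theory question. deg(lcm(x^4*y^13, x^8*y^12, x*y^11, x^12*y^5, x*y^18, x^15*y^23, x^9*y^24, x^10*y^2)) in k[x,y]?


lcm = componentwise max:
x: max(4,8,1,12,1,15,9,10)=15
y: max(13,12,11,5,18,23,24,2)=24
Total=15+24=39


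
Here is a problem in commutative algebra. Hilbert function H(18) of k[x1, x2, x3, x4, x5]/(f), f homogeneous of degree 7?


C(22,4)-C(15,4)=7315-1365=5950


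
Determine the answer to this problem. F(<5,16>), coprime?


gcd(5,16)=1 => F=ab-a-b=5*16-5-16=80-21=59


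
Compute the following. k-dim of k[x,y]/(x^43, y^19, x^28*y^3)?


k[x,y]/I, I = (x^43, y^19, x^28*y^3)
Rect: 43x19=817. Corner: (43-28)x(19-3)=240.
dim = 817-240 = 577


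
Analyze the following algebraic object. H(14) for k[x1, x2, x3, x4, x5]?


C(d+n-1,n-1)=C(18,4)=3060


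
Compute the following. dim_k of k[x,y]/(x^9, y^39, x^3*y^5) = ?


k[x,y]/I, I = (x^9, y^39, x^3*y^5)
Rect: 9x39=351. Corner: (9-3)x(39-5)=204.
dim = 351-204 = 147


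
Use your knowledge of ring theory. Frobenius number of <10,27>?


gcd(10,27)=1 => F=ab-a-b=10*27-10-27=270-37=233


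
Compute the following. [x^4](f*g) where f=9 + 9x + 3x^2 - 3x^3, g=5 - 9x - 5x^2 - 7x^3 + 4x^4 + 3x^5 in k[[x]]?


[x^4] = sum a_i*b_j, i+j=4
  9*4=36
  9*-7=-63
  3*-5=-15
  -3*-9=27
Sum=-15


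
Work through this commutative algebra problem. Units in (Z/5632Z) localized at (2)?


Local ring = Z/512Z.
phi(512) = 2^8*(2-1) = 256


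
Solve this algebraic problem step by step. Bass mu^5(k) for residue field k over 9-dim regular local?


C(n,i)=C(9,5)=126


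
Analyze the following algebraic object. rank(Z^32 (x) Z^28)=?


rank(M(x)N) = rank(M)*rank(N)
32*28 = 896


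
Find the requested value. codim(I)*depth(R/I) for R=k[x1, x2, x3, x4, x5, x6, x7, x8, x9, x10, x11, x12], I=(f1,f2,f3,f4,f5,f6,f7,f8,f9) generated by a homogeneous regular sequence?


codim=9, depth=dim(R/I)=12-9=3
Product=9*3=27


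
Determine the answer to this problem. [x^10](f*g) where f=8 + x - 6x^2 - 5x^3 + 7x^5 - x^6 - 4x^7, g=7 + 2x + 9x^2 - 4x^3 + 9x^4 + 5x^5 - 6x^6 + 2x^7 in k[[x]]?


[x^10] = sum a_i*b_j, i+j=10
  -5*2=-10
  7*5=35
  -1*9=-9
  -4*-4=16
Sum=32


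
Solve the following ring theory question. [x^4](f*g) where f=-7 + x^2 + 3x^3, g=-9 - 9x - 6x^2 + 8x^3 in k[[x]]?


[x^4] = sum a_i*b_j, i+j=4
  1*-6=-6
  3*-9=-27
Sum=-33


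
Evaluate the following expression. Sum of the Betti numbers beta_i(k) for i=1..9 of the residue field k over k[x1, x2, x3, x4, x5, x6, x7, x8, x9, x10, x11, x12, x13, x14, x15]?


Koszul resolution: beta_i(k)=C(n,i), n=15
C(15,1)=15, C(15,2)=105, C(15,3)=455, C(15,4)=1365, C(15,5)=3003, C(15,6)=5005, C(15,7)=6435, C(15,8)=6435, C(15,9)=5005
Sum=27823


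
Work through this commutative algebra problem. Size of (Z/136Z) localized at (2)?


2-primary part: 136=2^3*17
Size=2^3=8


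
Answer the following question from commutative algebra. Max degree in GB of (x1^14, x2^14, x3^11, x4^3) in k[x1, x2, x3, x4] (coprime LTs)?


Pure powers, coprime LTs => already GB.
Degrees: 14, 14, 11, 3
Max=14


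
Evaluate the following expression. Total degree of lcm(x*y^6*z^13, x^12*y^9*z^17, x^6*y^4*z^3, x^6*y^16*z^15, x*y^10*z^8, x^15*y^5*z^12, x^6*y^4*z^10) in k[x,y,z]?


lcm = componentwise max:
x: max(1,12,6,6,1,15,6)=15
y: max(6,9,4,16,10,5,4)=16
z: max(13,17,3,15,8,12,10)=17
Total=15+16+17=48


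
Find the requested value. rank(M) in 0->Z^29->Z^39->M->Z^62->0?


Alt sum=0:
(-1)^0*29 + (-1)^1*39 + (-1)^2*? + (-1)^3*62=0
rank(M)=72


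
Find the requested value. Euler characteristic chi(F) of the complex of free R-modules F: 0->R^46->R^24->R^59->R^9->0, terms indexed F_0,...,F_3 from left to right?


chi = sum (-1)^i * rank:
(-1)^0*46=46
(-1)^1*24=-24
(-1)^2*59=59
(-1)^3*9=-9
chi=72


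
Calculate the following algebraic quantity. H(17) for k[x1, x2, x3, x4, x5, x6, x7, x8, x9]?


C(d+n-1,n-1)=C(25,8)=1081575


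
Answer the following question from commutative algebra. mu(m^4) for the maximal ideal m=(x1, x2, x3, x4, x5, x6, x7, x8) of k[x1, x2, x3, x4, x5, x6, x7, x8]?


Graded Nakayama: mu(m^d) = dim_k (m^d/m^(d+1)) = #degree-4 monomials in 8 vars
C(n+d-1,d)=C(11,4)=330


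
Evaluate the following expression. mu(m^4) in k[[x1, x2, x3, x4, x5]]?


C(n+d-1,d)=C(8,4)=70


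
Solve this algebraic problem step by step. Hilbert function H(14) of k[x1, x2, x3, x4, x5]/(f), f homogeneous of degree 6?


C(18,4)-C(12,4)=3060-495=2565


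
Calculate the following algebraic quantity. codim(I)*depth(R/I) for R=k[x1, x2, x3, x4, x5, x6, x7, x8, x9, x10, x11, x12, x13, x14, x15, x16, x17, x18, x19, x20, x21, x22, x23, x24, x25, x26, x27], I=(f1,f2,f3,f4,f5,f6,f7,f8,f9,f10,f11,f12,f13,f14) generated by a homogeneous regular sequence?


codim=14, depth=dim(R/I)=27-14=13
Product=14*13=182


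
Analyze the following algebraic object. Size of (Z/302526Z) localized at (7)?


7-primary part: 302526=7^5*18
Size=7^5=16807


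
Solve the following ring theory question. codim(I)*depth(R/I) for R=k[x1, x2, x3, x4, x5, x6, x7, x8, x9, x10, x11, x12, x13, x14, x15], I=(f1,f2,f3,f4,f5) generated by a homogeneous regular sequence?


codim=5, depth=dim(R/I)=15-5=10
Product=5*10=50


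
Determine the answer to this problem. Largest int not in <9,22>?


gcd(9,22)=1 => F=ab-a-b=9*22-9-22=198-31=167


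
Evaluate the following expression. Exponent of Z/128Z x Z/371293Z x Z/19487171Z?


Exponent = lcm of the cyclic orders; pairwise coprime => product.
2^7*13^5*11^7=128*371293*19487171=926137623309184


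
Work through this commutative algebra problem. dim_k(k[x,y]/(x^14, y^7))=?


Basis: x^i*y^j, i<14, j<7
14*7=98


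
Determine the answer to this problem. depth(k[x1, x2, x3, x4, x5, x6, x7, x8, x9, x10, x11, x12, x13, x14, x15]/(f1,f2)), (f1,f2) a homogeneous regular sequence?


depth(R)=15
depth(R/I)=15-2=13


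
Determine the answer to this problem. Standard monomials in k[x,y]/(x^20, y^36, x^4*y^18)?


k[x,y]/I, I = (x^20, y^36, x^4*y^18)
Rect: 20x36=720. Corner: (20-4)x(36-18)=288.
dim = 720-288 = 432


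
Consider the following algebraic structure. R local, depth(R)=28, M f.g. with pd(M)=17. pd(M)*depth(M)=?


pd+depth=28
depth=28-17=11
pd*depth=17*11=187


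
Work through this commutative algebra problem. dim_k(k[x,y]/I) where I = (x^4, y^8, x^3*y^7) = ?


k[x,y]/I, I = (x^4, y^8, x^3*y^7)
Rect: 4x8=32. Corner: (4-3)x(8-7)=1.
dim = 32-1 = 31


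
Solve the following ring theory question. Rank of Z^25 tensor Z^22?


rank(M(x)N) = rank(M)*rank(N)
25*22 = 550


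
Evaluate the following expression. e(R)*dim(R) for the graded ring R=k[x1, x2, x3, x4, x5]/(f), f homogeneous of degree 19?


e(R)=deg(f)=19, dim(R)=5-1=4
e*dim=19*4=76


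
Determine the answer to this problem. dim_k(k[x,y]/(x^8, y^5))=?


Basis: x^i*y^j, i<8, j<5
8*5=40


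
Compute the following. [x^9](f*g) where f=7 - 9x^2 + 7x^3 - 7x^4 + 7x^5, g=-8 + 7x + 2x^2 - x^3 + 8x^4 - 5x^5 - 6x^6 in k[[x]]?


[x^9] = sum a_i*b_j, i+j=9
  7*-6=-42
  -7*-5=35
  7*8=56
Sum=49


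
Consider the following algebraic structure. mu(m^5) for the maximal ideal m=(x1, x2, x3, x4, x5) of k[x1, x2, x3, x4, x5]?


Graded Nakayama: mu(m^d) = dim_k (m^d/m^(d+1)) = #degree-5 monomials in 5 vars
C(n+d-1,d)=C(9,5)=126


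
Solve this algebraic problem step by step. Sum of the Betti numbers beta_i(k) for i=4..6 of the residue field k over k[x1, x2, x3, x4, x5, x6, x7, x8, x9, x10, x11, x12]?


Koszul resolution: beta_i(k)=C(n,i), n=12
C(12,4)=495, C(12,5)=792, C(12,6)=924
Sum=2211


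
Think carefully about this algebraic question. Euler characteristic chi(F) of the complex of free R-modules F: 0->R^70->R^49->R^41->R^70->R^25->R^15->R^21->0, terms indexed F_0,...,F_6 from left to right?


chi = sum (-1)^i * rank:
(-1)^0*70=70
(-1)^1*49=-49
(-1)^2*41=41
(-1)^3*70=-70
(-1)^4*25=25
(-1)^5*15=-15
(-1)^6*21=21
chi=23


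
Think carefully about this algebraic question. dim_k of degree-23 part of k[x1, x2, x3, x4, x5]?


C(d+n-1,n-1)=C(27,4)=17550


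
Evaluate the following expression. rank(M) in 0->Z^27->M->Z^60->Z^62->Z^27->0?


Alt sum=0:
(-1)^0*27 + (-1)^1*? + (-1)^2*60 + (-1)^3*62 + (-1)^4*27=0
rank(M)=52


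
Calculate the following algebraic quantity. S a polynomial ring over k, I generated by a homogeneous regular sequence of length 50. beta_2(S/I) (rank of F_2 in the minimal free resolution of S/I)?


Regular sequence => Koszul complex is the minimal free resolution.
Syz_1 minimally generated by Koszul relations f_i*e_j - f_j*e_i (i<j): mu(Syz_1) = beta_2 = C(m,2) = m(m-1)/2
m=50
50*49/2 = 1225


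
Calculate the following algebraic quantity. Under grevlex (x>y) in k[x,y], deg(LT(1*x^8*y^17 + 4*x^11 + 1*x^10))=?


LT: 1*x^8*y^17
deg_x=8, deg_y=17
Total=8+17=25


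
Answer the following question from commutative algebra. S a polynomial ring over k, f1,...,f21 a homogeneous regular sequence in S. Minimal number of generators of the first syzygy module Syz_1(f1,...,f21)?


Regular sequence => Koszul complex is the minimal free resolution.
Syz_1 minimally generated by Koszul relations f_i*e_j - f_j*e_i (i<j): mu(Syz_1) = beta_2 = C(m,2) = m(m-1)/2
m=21
21*20/2 = 210


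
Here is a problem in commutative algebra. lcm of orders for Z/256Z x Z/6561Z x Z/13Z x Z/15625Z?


Exponent = lcm of the cyclic orders; pairwise coprime => product.
2^8*3^8*13^1*5^6=256*6561*13*15625=341172000000


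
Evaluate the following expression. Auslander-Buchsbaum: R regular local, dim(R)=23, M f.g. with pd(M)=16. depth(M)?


pd+depth=depth(R)=23
depth=23-16=7


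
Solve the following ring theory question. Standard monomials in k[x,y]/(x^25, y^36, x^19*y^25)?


k[x,y]/I, I = (x^25, y^36, x^19*y^25)
Rect: 25x36=900. Corner: (25-19)x(36-25)=66.
dim = 900-66 = 834


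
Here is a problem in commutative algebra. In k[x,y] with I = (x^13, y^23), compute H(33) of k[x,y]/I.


k[x,y], I = (x^13, y^23), d = 33
Need i < 13 and d-i < 23.
Range: 11 <= i <= 12.
H(33) = 2


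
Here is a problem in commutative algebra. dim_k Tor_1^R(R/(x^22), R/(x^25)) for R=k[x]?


Tor_1(R/I,R/J)=(I cap J)/IJ=(x^25)/(x^47)
dim=47-25=min(22,25)=22


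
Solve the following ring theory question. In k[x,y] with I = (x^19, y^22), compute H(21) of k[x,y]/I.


k[x,y], I = (x^19, y^22), d = 21
Need i < 19 and d-i < 22.
Range: 0 <= i <= 18.
H(21) = 19


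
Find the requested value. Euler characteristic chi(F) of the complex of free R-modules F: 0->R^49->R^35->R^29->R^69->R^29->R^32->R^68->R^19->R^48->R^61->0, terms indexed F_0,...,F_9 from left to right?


chi = sum (-1)^i * rank:
(-1)^0*49=49
(-1)^1*35=-35
(-1)^2*29=29
(-1)^3*69=-69
(-1)^4*29=29
(-1)^5*32=-32
(-1)^6*68=68
(-1)^7*19=-19
(-1)^8*48=48
(-1)^9*61=-61
chi=7


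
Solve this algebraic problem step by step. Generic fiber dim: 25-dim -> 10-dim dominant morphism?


dim(fiber)=dim(X)-dim(Y)=25-10=15


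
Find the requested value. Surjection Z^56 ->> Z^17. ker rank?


rank(ker) = 56-17 = 39


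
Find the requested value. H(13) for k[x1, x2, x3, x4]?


C(d+n-1,n-1)=C(16,3)=560


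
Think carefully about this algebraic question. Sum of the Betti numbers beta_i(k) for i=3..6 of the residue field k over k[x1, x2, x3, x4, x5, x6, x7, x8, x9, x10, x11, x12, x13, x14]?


Koszul resolution: beta_i(k)=C(n,i), n=14
C(14,3)=364, C(14,4)=1001, C(14,5)=2002, C(14,6)=3003
Sum=6370


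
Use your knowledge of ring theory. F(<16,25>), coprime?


gcd(16,25)=1 => F=ab-a-b=16*25-16-25=400-41=359


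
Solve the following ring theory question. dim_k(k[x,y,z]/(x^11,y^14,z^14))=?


Basis: x^iy^jz^k, i<11,j<14,k<14
11*14*14=2156


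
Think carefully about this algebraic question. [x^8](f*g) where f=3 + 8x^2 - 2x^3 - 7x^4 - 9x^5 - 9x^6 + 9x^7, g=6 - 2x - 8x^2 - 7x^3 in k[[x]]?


[x^8] = sum a_i*b_j, i+j=8
  -9*-7=63
  -9*-8=72
  9*-2=-18
Sum=117


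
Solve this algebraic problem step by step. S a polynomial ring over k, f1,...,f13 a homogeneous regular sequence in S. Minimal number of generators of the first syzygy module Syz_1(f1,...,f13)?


Regular sequence => Koszul complex is the minimal free resolution.
Syz_1 minimally generated by Koszul relations f_i*e_j - f_j*e_i (i<j): mu(Syz_1) = beta_2 = C(m,2) = m(m-1)/2
m=13
13*12/2 = 78


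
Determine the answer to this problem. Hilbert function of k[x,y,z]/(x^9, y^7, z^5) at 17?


Need i<9, j<7, k<5 with i+j+k=17.
For each i, j ranges over max(0,17-i-4)..min(6,17-i):
  i=0: j in [13,6] -> 0
  i=1: j in [12,6] -> 0
  i=2: j in [11,6] -> 0
  i=3: j in [10,6] -> 0
  i=4: j in [9,6] -> 0
  i=5: j in [8,6] -> 0
  i=6: j in [7,6] -> 0
  i=7: j in [6,6] -> 1
  i=8: j in [5,6] -> 2
H(17) = 0+0+0+0+0+0+0+1+2 = 3


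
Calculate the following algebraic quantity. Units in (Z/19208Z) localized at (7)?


Local ring = Z/2401Z.
phi(2401) = 7^3*(7-1) = 2058


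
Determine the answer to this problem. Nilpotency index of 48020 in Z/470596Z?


48020^k mod 470596:
k=1: 48020
k=2: 0
First zero at k = 2


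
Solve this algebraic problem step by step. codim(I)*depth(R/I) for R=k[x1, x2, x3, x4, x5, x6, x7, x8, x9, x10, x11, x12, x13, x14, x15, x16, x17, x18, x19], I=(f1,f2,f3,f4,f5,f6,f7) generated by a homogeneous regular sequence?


codim=7, depth=dim(R/I)=19-7=12
Product=7*12=84


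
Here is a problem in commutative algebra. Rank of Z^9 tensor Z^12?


rank(M(x)N) = rank(M)*rank(N)
9*12 = 108


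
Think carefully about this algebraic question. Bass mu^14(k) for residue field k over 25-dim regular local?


C(n,i)=C(25,14)=4457400


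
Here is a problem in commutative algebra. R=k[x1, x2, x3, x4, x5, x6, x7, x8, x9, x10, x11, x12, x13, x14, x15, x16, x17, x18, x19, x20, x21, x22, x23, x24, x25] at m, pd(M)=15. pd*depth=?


pd+depth=25
depth=25-15=10
pd*depth=15*10=150


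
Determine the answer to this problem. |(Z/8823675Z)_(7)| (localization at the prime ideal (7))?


7-primary part: 8823675=7^6*75
Size=7^6=117649


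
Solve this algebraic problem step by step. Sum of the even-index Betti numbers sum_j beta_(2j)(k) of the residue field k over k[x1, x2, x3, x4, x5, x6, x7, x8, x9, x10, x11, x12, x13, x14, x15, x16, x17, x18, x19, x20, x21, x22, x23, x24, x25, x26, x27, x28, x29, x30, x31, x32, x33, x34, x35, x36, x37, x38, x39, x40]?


Koszul resolution: beta_i(k)=C(n,i), n=40
sum_even C(40,i) = 2^(n-1) = 2^39 = 549755813888


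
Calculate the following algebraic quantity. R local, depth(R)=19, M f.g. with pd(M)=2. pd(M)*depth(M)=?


pd+depth=19
depth=19-2=17
pd*depth=2*17=34


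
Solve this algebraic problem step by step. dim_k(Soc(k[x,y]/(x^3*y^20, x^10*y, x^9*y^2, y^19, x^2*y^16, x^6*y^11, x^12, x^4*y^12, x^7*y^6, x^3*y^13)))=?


Socle = ann(m) = span of standard monomials u with x*u, y*u in I (staircase corners).
Redundant generators: x^3*y^20
Minimal generators: x^12, x^10*y, x^9*y^2, x^7*y^6, x^6*y^11, x^4*y^12, x^3*y^13, x^2*y^16, y^19
Corners: xy^18, x^2y^15, x^3y^12, x^5y^11, x^6y^10, x^8y^5, x^9y, x^11
Socle dim=8


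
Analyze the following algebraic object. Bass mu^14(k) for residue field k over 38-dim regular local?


C(n,i)=C(38,14)=9669554100


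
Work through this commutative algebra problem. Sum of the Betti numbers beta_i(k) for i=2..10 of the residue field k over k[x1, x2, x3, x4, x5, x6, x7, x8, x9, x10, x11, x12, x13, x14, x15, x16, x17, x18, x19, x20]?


Koszul resolution: beta_i(k)=C(n,i), n=20
C(20,2)=190, C(20,3)=1140, C(20,4)=4845, C(20,5)=15504, C(20,6)=38760, C(20,7)=77520, C(20,8)=125970, C(20,9)=167960, C(20,10)=184756
Sum=616645


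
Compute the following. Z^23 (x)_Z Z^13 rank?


rank(M(x)N) = rank(M)*rank(N)
23*13 = 299


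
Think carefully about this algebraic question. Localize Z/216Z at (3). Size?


3-primary part: 216=3^3*8
Size=3^3=27


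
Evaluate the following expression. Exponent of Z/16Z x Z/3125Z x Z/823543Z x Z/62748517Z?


Exponent = lcm of the cyclic orders; pairwise coprime => product.
2^4*5^5*7^7*13^7=16*3125*823543*62748517=2583805096786550000


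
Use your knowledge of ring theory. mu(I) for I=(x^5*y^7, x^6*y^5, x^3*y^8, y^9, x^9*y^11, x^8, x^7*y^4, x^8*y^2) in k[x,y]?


Remove redundant (divisible by others).
x^9*y^11 redundant.
x^8*y^2 redundant.
Min: x^8, x^7*y^4, x^6*y^5, x^5*y^7, x^3*y^8, y^9
Count=6


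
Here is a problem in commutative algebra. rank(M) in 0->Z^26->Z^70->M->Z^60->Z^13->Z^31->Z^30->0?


Alt sum=0:
(-1)^0*26 + (-1)^1*70 + (-1)^2*? + (-1)^3*60 + (-1)^4*13 + (-1)^5*31 + (-1)^6*30=0
rank(M)=92
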